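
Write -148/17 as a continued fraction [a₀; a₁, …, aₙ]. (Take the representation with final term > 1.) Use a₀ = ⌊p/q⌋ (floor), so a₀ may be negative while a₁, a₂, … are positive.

[-9; 3, 2, 2]

-148 = -9·17 + 5
17 = 3·5 + 2
5 = 2·2 + 1
2 = 2·1 + 0  (stop)
So -148/17 = [-9; 3, 2, 2].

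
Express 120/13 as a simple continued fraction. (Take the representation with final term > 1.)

[9; 4, 3]

120 = 9×13 + 3
13 = 4×3 + 1
3 = 3×1 + 0  (stop)
So 120/13 = [9; 4, 3].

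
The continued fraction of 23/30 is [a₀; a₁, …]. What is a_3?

3

23 = 0·30 + 23   →  a_0 = 0
30 = 1·23 + 7   →  a_1 = 1
23 = 3·7 + 2   →  a_2 = 3
7 = 3·2 + 1   →  a_3 = 3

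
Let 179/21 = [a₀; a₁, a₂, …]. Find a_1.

1

179 = 8·21 + 11   →  a_0 = 8
21 = 1·11 + 10   →  a_1 = 1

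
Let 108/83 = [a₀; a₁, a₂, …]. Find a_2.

3

108 = 1·83 + 25   →  a_0 = 1
83 = 3·25 + 8   →  a_1 = 3
25 = 3·8 + 1   →  a_2 = 3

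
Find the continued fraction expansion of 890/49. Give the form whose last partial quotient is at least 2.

[18; 6, 8]

890 = 18·49 + 8
49 = 6·8 + 1
8 = 8·1 + 0  (stop)
So 890/49 = [18; 6, 8].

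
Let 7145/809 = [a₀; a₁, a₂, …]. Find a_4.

7145 = 8·809 + 673   →  a_0 = 8
809 = 1·673 + 136   →  a_1 = 1
673 = 4·136 + 129   →  a_2 = 4
136 = 1·129 + 7   →  a_3 = 1
129 = 18·7 + 3   →  a_4 = 18

18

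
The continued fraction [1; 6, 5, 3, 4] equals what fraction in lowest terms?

Using pₖ = aₖpₖ₋₁ + pₖ₋₂ and qₖ = aₖqₖ₋₁ + qₖ₋₂:
  k=0: a=1, p=1, q=1
  k=1: a=6, p=7, q=6
  k=2: a=5, p=36, q=31
  k=3: a=3, p=115, q=99
  k=4: a=4, p=496, q=427

496/427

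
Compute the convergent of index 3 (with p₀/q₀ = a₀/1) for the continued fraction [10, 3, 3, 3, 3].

Using pₖ = aₖpₖ₋₁ + pₖ₋₂, qₖ = aₖqₖ₋₁ + qₖ₋₂ (with p₋₁=1, p₋₂=0, q₋₁=0, q₋₂=1):
  k=0: a=10, p=10, q=1
  k=1: a=3, p=31, q=3
  k=2: a=3, p=103, q=10
  k=3: a=3, p=340, q=33

340/33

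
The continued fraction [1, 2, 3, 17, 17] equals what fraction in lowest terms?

2951/2064

Fold from the inside: start with 17/1.
  17 + 1/17 = 290/17
  3 + 17/290 = 887/290
  2 + 290/887 = 2064/887
  1 + 887/2064 = 2951/2064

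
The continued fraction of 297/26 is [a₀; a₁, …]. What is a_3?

297 = 11·26 + 11   →  a_0 = 11
26 = 2·11 + 4   →  a_1 = 2
11 = 2·4 + 3   →  a_2 = 2
4 = 1·3 + 1   →  a_3 = 1

1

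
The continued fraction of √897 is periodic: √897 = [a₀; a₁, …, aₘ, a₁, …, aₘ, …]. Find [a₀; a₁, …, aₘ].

a₀ = ⌊√897⌋ = 29.
With m₀=0, d₀=1 and mₖ₊₁ = dₖaₖ − mₖ, dₖ₊₁ = (n − mₖ₊₁²)/dₖ, aₖ₊₁ = ⌊(a₀+mₖ₊₁)/dₖ₊₁⌋:
  k=1: m=29, d=56, a=1
  k=2: m=27, d=3, a=18
  k=3: m=27, d=56, a=1
  k=4: m=29, d=1, a=58
d=1 and a=2a₀=58 at k=4, so the next step gives (m, d) = (29, 56) again — its k=1 value — and the period has length 4.

[29; 1, 18, 1, 58]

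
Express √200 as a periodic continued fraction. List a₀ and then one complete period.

[14; 7, 28]

a₀ = ⌊√200⌋ = 14.
With m₀=0, d₀=1 and mₖ₊₁ = dₖaₖ − mₖ, dₖ₊₁ = (n − mₖ₊₁²)/dₖ, aₖ₊₁ = ⌊(a₀+mₖ₊₁)/dₖ₊₁⌋:
  k=1: m=14, d=4, a=7
  k=2: m=14, d=1, a=28
d=1 and a=2a₀=28 at k=2, so the next step gives (m, d) = (14, 4) again — its k=1 value — and the period has length 2.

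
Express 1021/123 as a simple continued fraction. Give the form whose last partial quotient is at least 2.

[8; 3, 3, 12]

1021 = 8·123 + 37
123 = 3·37 + 12
37 = 3·12 + 1
12 = 12·1 + 0  (stop)
So 1021/123 = [8; 3, 3, 12].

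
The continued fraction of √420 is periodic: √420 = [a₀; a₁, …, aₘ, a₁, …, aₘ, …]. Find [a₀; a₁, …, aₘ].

[20; 2, 40]

a₀ = ⌊√420⌋ = 20.
With m₀=0, d₀=1 and mₖ₊₁ = dₖaₖ − mₖ, dₖ₊₁ = (n − mₖ₊₁²)/dₖ, aₖ₊₁ = ⌊(a₀+mₖ₊₁)/dₖ₊₁⌋:
  k=1: m=20, d=20, a=2
  k=2: m=20, d=1, a=40
d=1 and a=2a₀=40 at k=2, so the next step gives (m, d) = (20, 20) again — its k=1 value — and the period has length 2.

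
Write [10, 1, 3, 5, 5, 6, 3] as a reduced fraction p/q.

22965/2134

Using pₖ = aₖpₖ₋₁ + pₖ₋₂ and qₖ = aₖqₖ₋₁ + qₖ₋₂:
  k=0: a=10, p=10, q=1
  k=1: a=1, p=11, q=1
  k=2: a=3, p=43, q=4
  k=3: a=5, p=226, q=21
  k=4: a=5, p=1173, q=109
  k=5: a=6, p=7264, q=675
  k=6: a=3, p=22965, q=2134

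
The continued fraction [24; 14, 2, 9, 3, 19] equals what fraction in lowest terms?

Using pₖ = aₖpₖ₋₁ + pₖ₋₂ and qₖ = aₖqₖ₋₁ + qₖ₋₂:
  k=0: a=24, p=24, q=1
  k=1: a=14, p=337, q=14
  k=2: a=2, p=698, q=29
  k=3: a=9, p=6619, q=275
  k=4: a=3, p=20555, q=854
  k=5: a=19, p=397164, q=16501

397164/16501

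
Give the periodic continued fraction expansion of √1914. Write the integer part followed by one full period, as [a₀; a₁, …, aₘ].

[43; 1, 2, 1, 86]

a₀ = ⌊√1914⌋ = 43.
With m₀=0, d₀=1 and mₖ₊₁ = dₖaₖ − mₖ, dₖ₊₁ = (n − mₖ₊₁²)/dₖ, aₖ₊₁ = ⌊(a₀+mₖ₊₁)/dₖ₊₁⌋:
  k=1: m=43, d=65, a=1
  k=2: m=22, d=22, a=2
  k=3: m=22, d=65, a=1
  k=4: m=43, d=1, a=86
d=1 and a=2a₀=86 at k=4, so the next step gives (m, d) = (43, 65) again — its k=1 value — and the period has length 4.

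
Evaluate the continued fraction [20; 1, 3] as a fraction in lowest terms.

Using pₖ = aₖpₖ₋₁ + pₖ₋₂ and qₖ = aₖqₖ₋₁ + qₖ₋₂:
  k=0: a=20, p=20, q=1
  k=1: a=1, p=21, q=1
  k=2: a=3, p=83, q=4

83/4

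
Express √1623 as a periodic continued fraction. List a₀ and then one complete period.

[40; 3, 2, 26, 2, 3, 80]

a₀ = ⌊√1623⌋ = 40.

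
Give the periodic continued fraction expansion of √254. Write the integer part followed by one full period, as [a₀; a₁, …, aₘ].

a₀ = ⌊√254⌋ = 15.

[15; 1, 14, 1, 30]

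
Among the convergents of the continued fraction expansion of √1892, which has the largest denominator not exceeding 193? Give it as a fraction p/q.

7525/173

√1892 = [43; 2, 86, …] (period length 2).
Convergents:
  p_0/q_0 = 43/1
  p_1/q_1 = 87/2
  p_2/q_2 = 7525/173
  p_3/q_3 = 15137/348
q_2 = 173 ≤ 193 < 348 = q_3, so the answer is 7525/173.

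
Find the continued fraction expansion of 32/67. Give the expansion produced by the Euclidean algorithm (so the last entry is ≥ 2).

[0; 2, 10, 1, 2]

32 = 0·67 + 32
67 = 2·32 + 3
32 = 10·3 + 2
3 = 1·2 + 1
2 = 2·1 + 0  (stop)
So 32/67 = [0; 2, 10, 1, 2].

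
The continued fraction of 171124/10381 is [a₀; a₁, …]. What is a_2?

171124 = 16·10381 + 5028   →  a_0 = 16
10381 = 2·5028 + 325   →  a_1 = 2
5028 = 15·325 + 153   →  a_2 = 15

15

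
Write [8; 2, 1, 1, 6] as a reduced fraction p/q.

277/33

Fold from the inside: start with 6/1.
  1 + 1/6 = 7/6
  1 + 6/7 = 13/7
  2 + 7/13 = 33/13
  8 + 13/33 = 277/33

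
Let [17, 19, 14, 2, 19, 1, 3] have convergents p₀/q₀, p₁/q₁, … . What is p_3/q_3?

9430/553

Using pₖ = aₖpₖ₋₁ + pₖ₋₂, qₖ = aₖqₖ₋₁ + qₖ₋₂ (with p₋₁=1, p₋₂=0, q₋₁=0, q₋₂=1):
  k=0: a=17, p=17, q=1
  k=1: a=19, p=324, q=19
  k=2: a=14, p=4553, q=267
  k=3: a=2, p=9430, q=553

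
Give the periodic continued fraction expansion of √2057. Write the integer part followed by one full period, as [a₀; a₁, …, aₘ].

a₀ = ⌊√2057⌋ = 45.
With m₀=0, d₀=1 and mₖ₊₁ = dₖaₖ − mₖ, dₖ₊₁ = (n − mₖ₊₁²)/dₖ, aₖ₊₁ = ⌊(a₀+mₖ₊₁)/dₖ₊₁⌋:
  k=1: m=45, d=32, a=2
  k=2: m=19, d=53, a=1
  k=3: m=34, d=17, a=4
  k=4: m=34, d=53, a=1
  k=5: m=19, d=32, a=2
  k=6: m=45, d=1, a=90
d=1 and a=2a₀=90 at k=6, so the next step gives (m, d) = (45, 32) again — its k=1 value — and the period has length 6.

[45; 2, 1, 4, 1, 2, 90]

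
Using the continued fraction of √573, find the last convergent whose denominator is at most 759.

√573 = [23; 1, 14, 1, 46, …] (period length 4).
Convergents:
  p_0/q_0 = 23/1
  p_1/q_1 = 24/1
  p_2/q_2 = 359/15
  p_3/q_3 = 383/16
  p_4/q_4 = 17977/751
  p_5/q_5 = 18360/767
q_4 = 751 ≤ 759 < 767 = q_5, so the answer is 17977/751.

17977/751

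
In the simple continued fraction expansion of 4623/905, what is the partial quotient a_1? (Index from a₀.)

4623 = 5·905 + 98   →  a_0 = 5
905 = 9·98 + 23   →  a_1 = 9

9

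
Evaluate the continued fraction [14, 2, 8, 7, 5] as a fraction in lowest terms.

9001/622

Fold from the inside: start with 5/1.
  7 + 1/5 = 36/5
  8 + 5/36 = 293/36
  2 + 36/293 = 622/293
  14 + 293/622 = 9001/622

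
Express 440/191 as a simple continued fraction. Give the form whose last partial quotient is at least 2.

[2; 3, 3, 2, 2, 3]

440 = 2*191 + 58
191 = 3*58 + 17
58 = 3*17 + 7
17 = 2*7 + 3
7 = 2*3 + 1
3 = 3*1 + 0  (stop)
So 440/191 = [2; 3, 3, 2, 2, 3].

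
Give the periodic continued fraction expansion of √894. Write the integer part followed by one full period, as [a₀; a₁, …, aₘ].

a₀ = ⌊√894⌋ = 29.
With m₀=0, d₀=1 and mₖ₊₁ = dₖaₖ − mₖ, dₖ₊₁ = (n − mₖ₊₁²)/dₖ, aₖ₊₁ = ⌊(a₀+mₖ₊₁)/dₖ₊₁⌋:
  k=1: m=29, d=53, a=1
  k=2: m=24, d=6, a=8
  k=3: m=24, d=53, a=1
  k=4: m=29, d=1, a=58
d=1 and a=2a₀=58 at k=4, so the next step gives (m, d) = (29, 53) again — its k=1 value — and the period has length 4.

[29; 1, 8, 1, 58]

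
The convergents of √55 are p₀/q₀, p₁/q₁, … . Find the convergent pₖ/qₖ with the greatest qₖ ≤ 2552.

√55 = [7; 2, 2, 2, 14, …] (period length 4).
Convergents:
  p_0/q_0 = 7/1
  p_1/q_1 = 15/2
  p_2/q_2 = 37/5
  p_3/q_3 = 89/12
  p_4/q_4 = 1283/173
  p_5/q_5 = 2655/358
  p_6/q_6 = 6593/889
  p_7/q_7 = 15841/2136
  p_8/q_8 = 228367/30793
q_7 = 2136 ≤ 2552 < 30793 = q_8, so the answer is 15841/2136.

15841/2136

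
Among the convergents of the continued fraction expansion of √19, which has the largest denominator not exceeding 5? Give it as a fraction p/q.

13/3

√19 = [4; 2, 1, 3, 1, 2, 8, …] (period length 6).
Convergents:
  p_0/q_0 = 4/1
  p_1/q_1 = 9/2
  p_2/q_2 = 13/3
  p_3/q_3 = 48/11
q_2 = 3 ≤ 5 < 11 = q_3, so the answer is 13/3.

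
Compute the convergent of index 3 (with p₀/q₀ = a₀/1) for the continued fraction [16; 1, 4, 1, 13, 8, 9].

Using pₖ = aₖpₖ₋₁ + pₖ₋₂, qₖ = aₖqₖ₋₁ + qₖ₋₂ (with p₋₁=1, p₋₂=0, q₋₁=0, q₋₂=1):
  k=0: a=16, p=16, q=1
  k=1: a=1, p=17, q=1
  k=2: a=4, p=84, q=5
  k=3: a=1, p=101, q=6

101/6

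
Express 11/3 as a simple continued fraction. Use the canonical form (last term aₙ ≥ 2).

[3; 1, 2]

11 = 3×3 + 2
3 = 1×2 + 1
2 = 2×1 + 0  (stop)
So 11/3 = [3; 1, 2].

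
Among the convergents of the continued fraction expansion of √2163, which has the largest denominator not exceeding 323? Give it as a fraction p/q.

√2163 = [46; 1, 1, 30, 1, 1, 92, …] (period length 6).
Convergents:
  p_0/q_0 = 46/1
  p_1/q_1 = 47/1
  p_2/q_2 = 93/2
  p_3/q_3 = 2837/61
  p_4/q_4 = 2930/63
  p_5/q_5 = 5767/124
  p_6/q_6 = 533494/11471
q_5 = 124 ≤ 323 < 11471 = q_6, so the answer is 5767/124.

5767/124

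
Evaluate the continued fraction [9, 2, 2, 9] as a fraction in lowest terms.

442/47

Using pₖ = aₖpₖ₋₁ + pₖ₋₂ and qₖ = aₖqₖ₋₁ + qₖ₋₂:
  k=0: a=9, p=9, q=1
  k=1: a=2, p=19, q=2
  k=2: a=2, p=47, q=5
  k=3: a=9, p=442, q=47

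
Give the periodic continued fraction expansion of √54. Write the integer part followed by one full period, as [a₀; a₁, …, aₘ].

[7; 2, 1, 6, 1, 2, 14]

a₀ = ⌊√54⌋ = 7.
With m₀=0, d₀=1 and mₖ₊₁ = dₖaₖ − mₖ, dₖ₊₁ = (n − mₖ₊₁²)/dₖ, aₖ₊₁ = ⌊(a₀+mₖ₊₁)/dₖ₊₁⌋:
  k=1: m=7, d=5, a=2
  k=2: m=3, d=9, a=1
  k=3: m=6, d=2, a=6
  k=4: m=6, d=9, a=1
  k=5: m=3, d=5, a=2
  k=6: m=7, d=1, a=14
d=1 and a=2a₀=14 at k=6, so the next step gives (m, d) = (7, 5) again — its k=1 value — and the period has length 6.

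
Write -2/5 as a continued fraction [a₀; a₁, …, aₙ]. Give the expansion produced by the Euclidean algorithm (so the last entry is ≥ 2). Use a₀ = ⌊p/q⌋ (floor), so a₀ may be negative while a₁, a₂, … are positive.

-2 = -1×5 + 3
5 = 1×3 + 2
3 = 1×2 + 1
2 = 2×1 + 0  (stop)
So -2/5 = [-1; 1, 1, 2].

[-1; 1, 1, 2]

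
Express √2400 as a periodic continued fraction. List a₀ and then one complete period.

[48; 1, 96]

a₀ = ⌊√2400⌋ = 48.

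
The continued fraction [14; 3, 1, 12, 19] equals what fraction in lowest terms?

Fold from the inside: start with 19/1.
  12 + 1/19 = 229/19
  1 + 19/229 = 248/229
  3 + 229/248 = 973/248
  14 + 248/973 = 13870/973

13870/973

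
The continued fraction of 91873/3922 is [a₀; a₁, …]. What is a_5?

91873 = 23·3922 + 1667   →  a_0 = 23
3922 = 2·1667 + 588   →  a_1 = 2
1667 = 2·588 + 491   →  a_2 = 2
588 = 1·491 + 97   →  a_3 = 1
491 = 5·97 + 6   →  a_4 = 5
97 = 16·6 + 1   →  a_5 = 16

16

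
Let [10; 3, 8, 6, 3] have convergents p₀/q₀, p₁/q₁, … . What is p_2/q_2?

258/25

Using pₖ = aₖpₖ₋₁ + pₖ₋₂, qₖ = aₖqₖ₋₁ + qₖ₋₂ (with p₋₁=1, p₋₂=0, q₋₁=0, q₋₂=1):
  k=0: a=10, p=10, q=1
  k=1: a=3, p=31, q=3
  k=2: a=8, p=258, q=25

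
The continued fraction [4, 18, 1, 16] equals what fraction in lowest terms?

Fold from the inside: start with 16/1.
  1 + 1/16 = 17/16
  18 + 16/17 = 322/17
  4 + 17/322 = 1305/322

1305/322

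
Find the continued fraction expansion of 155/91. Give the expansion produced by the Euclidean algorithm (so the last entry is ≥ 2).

155 = 1·91 + 64
91 = 1·64 + 27
64 = 2·27 + 10
27 = 2·10 + 7
10 = 1·7 + 3
7 = 2·3 + 1
3 = 3·1 + 0  (stop)
So 155/91 = [1; 1, 2, 2, 1, 2, 3].

[1; 1, 2, 2, 1, 2, 3]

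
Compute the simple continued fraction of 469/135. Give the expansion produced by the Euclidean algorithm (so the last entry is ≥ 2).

469 = 3*135 + 64
135 = 2*64 + 7
64 = 9*7 + 1
7 = 7*1 + 0  (stop)
So 469/135 = [3; 2, 9, 7].

[3; 2, 9, 7]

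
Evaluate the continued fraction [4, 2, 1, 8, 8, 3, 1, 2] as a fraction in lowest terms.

10426/2399

Fold from the inside: start with 2/1.
  1 + 1/2 = 3/2
  3 + 2/3 = 11/3
  8 + 3/11 = 91/11
  8 + 11/91 = 739/91
  1 + 91/739 = 830/739
  2 + 739/830 = 2399/830
  4 + 830/2399 = 10426/2399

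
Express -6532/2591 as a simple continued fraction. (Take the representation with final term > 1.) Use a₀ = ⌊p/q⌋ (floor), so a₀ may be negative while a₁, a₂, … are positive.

[-3; 2, 11, 2, 1, 1, 2, 8]

-6532 = -3×2591 + 1241
2591 = 2×1241 + 109
1241 = 11×109 + 42
109 = 2×42 + 25
42 = 1×25 + 17
25 = 1×17 + 8
17 = 2×8 + 1
8 = 8×1 + 0  (stop)
So -6532/2591 = [-3; 2, 11, 2, 1, 1, 2, 8].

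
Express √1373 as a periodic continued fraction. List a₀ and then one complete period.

[37; 18, 1, 1, 18, 74]

a₀ = ⌊√1373⌋ = 37.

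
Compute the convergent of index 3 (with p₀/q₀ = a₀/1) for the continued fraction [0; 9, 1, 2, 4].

3/29

Using pₖ = aₖpₖ₋₁ + pₖ₋₂, qₖ = aₖqₖ₋₁ + qₖ₋₂ (with p₋₁=1, p₋₂=0, q₋₁=0, q₋₂=1):
  k=0: a=0, p=0, q=1
  k=1: a=9, p=1, q=9
  k=2: a=1, p=1, q=10
  k=3: a=2, p=3, q=29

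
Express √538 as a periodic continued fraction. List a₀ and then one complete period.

a₀ = ⌊√538⌋ = 23.
With m₀=0, d₀=1 and mₖ₊₁ = dₖaₖ − mₖ, dₖ₊₁ = (n − mₖ₊₁²)/dₖ, aₖ₊₁ = ⌊(a₀+mₖ₊₁)/dₖ₊₁⌋:
  k=1: m=23, d=9, a=5
  k=2: m=22, d=6, a=7
  k=3: m=20, d=23, a=1
  k=4: m=3, d=23, a=1
  k=5: m=20, d=6, a=7
  k=6: m=22, d=9, a=5
  k=7: m=23, d=1, a=46
d=1 and a=2a₀=46 at k=7, so the next step gives (m, d) = (23, 9) again — its k=1 value — and the period has length 7.

[23; 5, 7, 1, 1, 7, 5, 46]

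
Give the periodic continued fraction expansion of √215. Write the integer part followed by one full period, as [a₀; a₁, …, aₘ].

a₀ = ⌊√215⌋ = 14.

[14; 1, 1, 1, 28]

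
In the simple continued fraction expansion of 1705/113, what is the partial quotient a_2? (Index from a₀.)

3

1705 = 15·113 + 10   →  a_0 = 15
113 = 11·10 + 3   →  a_1 = 11
10 = 3·3 + 1   →  a_2 = 3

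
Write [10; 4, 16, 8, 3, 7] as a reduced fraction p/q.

Fold from the inside: start with 7/1.
  3 + 1/7 = 22/7
  8 + 7/22 = 183/22
  16 + 22/183 = 2950/183
  4 + 183/2950 = 11983/2950
  10 + 2950/11983 = 122780/11983

122780/11983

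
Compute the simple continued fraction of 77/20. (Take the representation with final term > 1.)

77 = 3×20 + 17
20 = 1×17 + 3
17 = 5×3 + 2
3 = 1×2 + 1
2 = 2×1 + 0  (stop)
So 77/20 = [3; 1, 5, 1, 2].

[3; 1, 5, 1, 2]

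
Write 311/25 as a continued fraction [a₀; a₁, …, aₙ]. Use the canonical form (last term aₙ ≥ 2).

[12; 2, 3, 1, 2]

311 = 12*25 + 11
25 = 2*11 + 3
11 = 3*3 + 2
3 = 1*2 + 1
2 = 2*1 + 0  (stop)
So 311/25 = [12; 2, 3, 1, 2].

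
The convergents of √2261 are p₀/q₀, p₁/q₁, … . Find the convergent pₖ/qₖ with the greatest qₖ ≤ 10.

√2261 = [47; 1, 1, 4, 1, 1, 94, …] (period length 6).
Convergents:
  p_0/q_0 = 47/1
  p_1/q_1 = 48/1
  p_2/q_2 = 95/2
  p_3/q_3 = 428/9
  p_4/q_4 = 523/11
q_3 = 9 ≤ 10 < 11 = q_4, so the answer is 428/9.

428/9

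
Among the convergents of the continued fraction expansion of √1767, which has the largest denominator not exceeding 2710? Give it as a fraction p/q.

98910/2353

√1767 = [42; 28, 84, …] (period length 2).
Convergents:
  p_0/q_0 = 42/1
  p_1/q_1 = 1177/28
  p_2/q_2 = 98910/2353
  p_3/q_3 = 2770657/65912
q_2 = 2353 ≤ 2710 < 65912 = q_3, so the answer is 98910/2353.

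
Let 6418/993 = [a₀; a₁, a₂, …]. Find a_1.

6418 = 6·993 + 460   →  a_0 = 6
993 = 2·460 + 73   →  a_1 = 2

2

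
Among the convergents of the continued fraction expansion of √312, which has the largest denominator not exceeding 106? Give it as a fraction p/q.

√312 = [17; 1, 1, 1, 34, …] (period length 4).
Convergents:
  p_0/q_0 = 17/1
  p_1/q_1 = 18/1
  p_2/q_2 = 35/2
  p_3/q_3 = 53/3
  p_4/q_4 = 1837/104
  p_5/q_5 = 1890/107
q_4 = 104 ≤ 106 < 107 = q_5, so the answer is 1837/104.

1837/104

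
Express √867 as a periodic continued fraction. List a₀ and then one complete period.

[29; 2, 4, 29, 4, 2, 58]

a₀ = ⌊√867⌋ = 29.
With m₀=0, d₀=1 and mₖ₊₁ = dₖaₖ − mₖ, dₖ₊₁ = (n − mₖ₊₁²)/dₖ, aₖ₊₁ = ⌊(a₀+mₖ₊₁)/dₖ₊₁⌋:
  k=1: m=29, d=26, a=2
  k=2: m=23, d=13, a=4
  k=3: m=29, d=2, a=29
  k=4: m=29, d=13, a=4
  k=5: m=23, d=26, a=2
  k=6: m=29, d=1, a=58
d=1 and a=2a₀=58 at k=6, so the next step gives (m, d) = (29, 26) again — its k=1 value — and the period has length 6.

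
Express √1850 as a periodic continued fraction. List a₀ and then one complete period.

[43; 86]

a₀ = ⌊√1850⌋ = 43.
With m₀=0, d₀=1 and mₖ₊₁ = dₖaₖ − mₖ, dₖ₊₁ = (n − mₖ₊₁²)/dₖ, aₖ₊₁ = ⌊(a₀+mₖ₊₁)/dₖ₊₁⌋:
  k=1: m=43, d=1, a=86
d=1 and a=2a₀=86 at k=1, so the next step gives (m, d) = (43, 1) again — its k=1 value — and the period has length 1.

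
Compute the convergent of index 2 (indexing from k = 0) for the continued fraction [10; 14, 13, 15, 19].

Using pₖ = aₖpₖ₋₁ + pₖ₋₂, qₖ = aₖqₖ₋₁ + qₖ₋₂ (with p₋₁=1, p₋₂=0, q₋₁=0, q₋₂=1):
  k=0: a=10, p=10, q=1
  k=1: a=14, p=141, q=14
  k=2: a=13, p=1843, q=183

1843/183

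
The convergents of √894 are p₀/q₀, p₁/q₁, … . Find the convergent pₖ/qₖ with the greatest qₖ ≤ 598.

√894 = [29; 1, 8, 1, 58, …] (period length 4).
Convergents:
  p_0/q_0 = 29/1
  p_1/q_1 = 30/1
  p_2/q_2 = 269/9
  p_3/q_3 = 299/10
  p_4/q_4 = 17611/589
  p_5/q_5 = 17910/599
q_4 = 589 ≤ 598 < 599 = q_5, so the answer is 17611/589.

17611/589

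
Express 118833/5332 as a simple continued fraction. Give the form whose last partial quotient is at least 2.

[22; 3, 2, 19, 9, 1, 3]

118833 = 22×5332 + 1529
5332 = 3×1529 + 745
1529 = 2×745 + 39
745 = 19×39 + 4
39 = 9×4 + 3
4 = 1×3 + 1
3 = 3×1 + 0  (stop)
So 118833/5332 = [22; 3, 2, 19, 9, 1, 3].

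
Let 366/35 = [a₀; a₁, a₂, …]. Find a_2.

366 = 10·35 + 16   →  a_0 = 10
35 = 2·16 + 3   →  a_1 = 2
16 = 5·3 + 1   →  a_2 = 5

5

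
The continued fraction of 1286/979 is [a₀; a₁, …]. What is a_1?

1286 = 1·979 + 307   →  a_0 = 1
979 = 3·307 + 58   →  a_1 = 3

3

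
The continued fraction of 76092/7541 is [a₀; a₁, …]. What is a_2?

76092 = 10·7541 + 682   →  a_0 = 10
7541 = 11·682 + 39   →  a_1 = 11
682 = 17·39 + 19   →  a_2 = 17

17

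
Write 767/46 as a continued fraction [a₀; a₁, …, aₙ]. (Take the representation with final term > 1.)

767 = 16·46 + 31
46 = 1·31 + 15
31 = 2·15 + 1
15 = 15·1 + 0  (stop)
So 767/46 = [16; 1, 2, 15].

[16; 1, 2, 15]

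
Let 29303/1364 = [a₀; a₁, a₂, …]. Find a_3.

29303 = 21·1364 + 659   →  a_0 = 21
1364 = 2·659 + 46   →  a_1 = 2
659 = 14·46 + 15   →  a_2 = 14
46 = 3·15 + 1   →  a_3 = 3

3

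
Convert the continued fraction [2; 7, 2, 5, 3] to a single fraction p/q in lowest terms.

557/261

Using pₖ = aₖpₖ₋₁ + pₖ₋₂ and qₖ = aₖqₖ₋₁ + qₖ₋₂:
  k=0: a=2, p=2, q=1
  k=1: a=7, p=15, q=7
  k=2: a=2, p=32, q=15
  k=3: a=5, p=175, q=82
  k=4: a=3, p=557, q=261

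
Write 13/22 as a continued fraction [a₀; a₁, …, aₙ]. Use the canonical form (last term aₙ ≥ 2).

13 = 0·22 + 13
22 = 1·13 + 9
13 = 1·9 + 4
9 = 2·4 + 1
4 = 4·1 + 0  (stop)
So 13/22 = [0; 1, 1, 2, 4].

[0; 1, 1, 2, 4]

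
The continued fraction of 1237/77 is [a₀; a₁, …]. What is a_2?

2

1237 = 16·77 + 5   →  a_0 = 16
77 = 15·5 + 2   →  a_1 = 15
5 = 2·2 + 1   →  a_2 = 2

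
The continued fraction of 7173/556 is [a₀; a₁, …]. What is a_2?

9

7173 = 12·556 + 501   →  a_0 = 12
556 = 1·501 + 55   →  a_1 = 1
501 = 9·55 + 6   →  a_2 = 9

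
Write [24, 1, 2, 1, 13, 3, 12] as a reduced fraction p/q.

Fold from the inside: start with 12/1.
  3 + 1/12 = 37/12
  13 + 12/37 = 493/37
  1 + 37/493 = 530/493
  2 + 493/530 = 1553/530
  1 + 530/1553 = 2083/1553
  24 + 1553/2083 = 51545/2083

51545/2083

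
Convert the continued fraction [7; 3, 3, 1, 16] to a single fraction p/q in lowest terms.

1593/218

Fold from the inside: start with 16/1.
  1 + 1/16 = 17/16
  3 + 16/17 = 67/17
  3 + 17/67 = 218/67
  7 + 67/218 = 1593/218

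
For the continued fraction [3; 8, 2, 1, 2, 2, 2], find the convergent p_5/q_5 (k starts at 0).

Using pₖ = aₖpₖ₋₁ + pₖ₋₂, qₖ = aₖqₖ₋₁ + qₖ₋₂ (with p₋₁=1, p₋₂=0, q₋₁=0, q₋₂=1):
  k=0: a=3, p=3, q=1
  k=1: a=8, p=25, q=8
  k=2: a=2, p=53, q=17
  k=3: a=1, p=78, q=25
  k=4: a=2, p=209, q=67
  k=5: a=2, p=496, q=159

496/159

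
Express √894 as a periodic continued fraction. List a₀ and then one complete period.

a₀ = ⌊√894⌋ = 29.
With m₀=0, d₀=1 and mₖ₊₁ = dₖaₖ − mₖ, dₖ₊₁ = (n − mₖ₊₁²)/dₖ, aₖ₊₁ = ⌊(a₀+mₖ₊₁)/dₖ₊₁⌋:
  k=1: m=29, d=53, a=1
  k=2: m=24, d=6, a=8
  k=3: m=24, d=53, a=1
  k=4: m=29, d=1, a=58
d=1 and a=2a₀=58 at k=4, so the next step gives (m, d) = (29, 53) again — its k=1 value — and the period has length 4.

[29; 1, 8, 1, 58]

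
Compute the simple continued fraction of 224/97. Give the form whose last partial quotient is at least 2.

[2; 3, 4, 3, 2]

224 = 2·97 + 30
97 = 3·30 + 7
30 = 4·7 + 2
7 = 3·2 + 1
2 = 2·1 + 0  (stop)
So 224/97 = [2; 3, 4, 3, 2].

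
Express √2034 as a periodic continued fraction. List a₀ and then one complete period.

a₀ = ⌊√2034⌋ = 45.
With m₀=0, d₀=1 and mₖ₊₁ = dₖaₖ − mₖ, dₖ₊₁ = (n − mₖ₊₁²)/dₖ, aₖ₊₁ = ⌊(a₀+mₖ₊₁)/dₖ₊₁⌋:
  k=1: m=45, d=9, a=10
  k=2: m=45, d=1, a=90
d=1 and a=2a₀=90 at k=2, so the next step gives (m, d) = (45, 9) again — its k=1 value — and the period has length 2.

[45; 10, 90]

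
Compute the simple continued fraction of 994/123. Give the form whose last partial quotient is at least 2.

[8; 12, 3, 3]

994 = 8·123 + 10
123 = 12·10 + 3
10 = 3·3 + 1
3 = 3·1 + 0  (stop)
So 994/123 = [8; 12, 3, 3].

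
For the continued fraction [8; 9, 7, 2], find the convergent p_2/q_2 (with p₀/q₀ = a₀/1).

Using pₖ = aₖpₖ₋₁ + pₖ₋₂, qₖ = aₖqₖ₋₁ + qₖ₋₂ (with p₋₁=1, p₋₂=0, q₋₁=0, q₋₂=1):
  k=0: a=8, p=8, q=1
  k=1: a=9, p=73, q=9
  k=2: a=7, p=519, q=64

519/64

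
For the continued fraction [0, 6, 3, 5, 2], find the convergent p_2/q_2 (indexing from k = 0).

Using pₖ = aₖpₖ₋₁ + pₖ₋₂, qₖ = aₖqₖ₋₁ + qₖ₋₂ (with p₋₁=1, p₋₂=0, q₋₁=0, q₋₂=1):
  k=0: a=0, p=0, q=1
  k=1: a=6, p=1, q=6
  k=2: a=3, p=3, q=19

3/19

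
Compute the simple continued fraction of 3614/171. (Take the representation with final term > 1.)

[21; 7, 2, 3, 3]

3614 = 21·171 + 23
171 = 7·23 + 10
23 = 2·10 + 3
10 = 3·3 + 1
3 = 3·1 + 0  (stop)
So 3614/171 = [21; 7, 2, 3, 3].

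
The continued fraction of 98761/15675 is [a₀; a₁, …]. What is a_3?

18

98761 = 6·15675 + 4711   →  a_0 = 6
15675 = 3·4711 + 1542   →  a_1 = 3
4711 = 3·1542 + 85   →  a_2 = 3
1542 = 18·85 + 12   →  a_3 = 18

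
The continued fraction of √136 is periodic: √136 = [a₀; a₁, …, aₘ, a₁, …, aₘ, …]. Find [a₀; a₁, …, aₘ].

[11; 1, 1, 1, 22]

a₀ = ⌊√136⌋ = 11.
With m₀=0, d₀=1 and mₖ₊₁ = dₖaₖ − mₖ, dₖ₊₁ = (n − mₖ₊₁²)/dₖ, aₖ₊₁ = ⌊(a₀+mₖ₊₁)/dₖ₊₁⌋:
  k=1: m=11, d=15, a=1
  k=2: m=4, d=8, a=1
  k=3: m=4, d=15, a=1
  k=4: m=11, d=1, a=22
d=1 and a=2a₀=22 at k=4, so the next step gives (m, d) = (11, 15) again — its k=1 value — and the period has length 4.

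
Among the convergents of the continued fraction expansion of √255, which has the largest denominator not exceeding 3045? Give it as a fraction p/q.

16336/1023

√255 = [15; 1, 30, …] (period length 2).
Convergents:
  p_0/q_0 = 15/1
  p_1/q_1 = 16/1
  p_2/q_2 = 495/31
  p_3/q_3 = 511/32
  p_4/q_4 = 15825/991
  p_5/q_5 = 16336/1023
  p_6/q_6 = 505905/31681
q_5 = 1023 ≤ 3045 < 31681 = q_6, so the answer is 16336/1023.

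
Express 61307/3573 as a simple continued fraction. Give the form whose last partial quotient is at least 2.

[17; 6, 3, 5, 17, 2]

61307 = 17×3573 + 566
3573 = 6×566 + 177
566 = 3×177 + 35
177 = 5×35 + 2
35 = 17×2 + 1
2 = 2×1 + 0  (stop)
So 61307/3573 = [17; 6, 3, 5, 17, 2].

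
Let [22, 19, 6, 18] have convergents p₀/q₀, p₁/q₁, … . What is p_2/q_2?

Using pₖ = aₖpₖ₋₁ + pₖ₋₂, qₖ = aₖqₖ₋₁ + qₖ₋₂ (with p₋₁=1, p₋₂=0, q₋₁=0, q₋₂=1):
  k=0: a=22, p=22, q=1
  k=1: a=19, p=419, q=19
  k=2: a=6, p=2536, q=115

2536/115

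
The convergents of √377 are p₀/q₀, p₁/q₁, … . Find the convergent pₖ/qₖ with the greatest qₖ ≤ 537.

√377 = [19; 2, 2, 2, 38, …] (period length 4).
Convergents:
  p_0/q_0 = 19/1
  p_1/q_1 = 39/2
  p_2/q_2 = 97/5
  p_3/q_3 = 233/12
  p_4/q_4 = 8951/461
  p_5/q_5 = 18135/934
q_4 = 461 ≤ 537 < 934 = q_5, so the answer is 8951/461.

8951/461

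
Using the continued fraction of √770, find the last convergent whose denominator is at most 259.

√770 = [27; 1, 2, 1, 54, …] (period length 4).
Convergents:
  p_0/q_0 = 27/1
  p_1/q_1 = 28/1
  p_2/q_2 = 83/3
  p_3/q_3 = 111/4
  p_4/q_4 = 6077/219
  p_5/q_5 = 6188/223
  p_6/q_6 = 18453/665
q_5 = 223 ≤ 259 < 665 = q_6, so the answer is 6188/223.

6188/223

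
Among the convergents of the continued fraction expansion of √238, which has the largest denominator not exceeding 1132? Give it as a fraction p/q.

11663/756

√238 = [15; 2, 2, 1, 14, 1, 2, 2, 30, …] (period length 8).
Convergents:
  p_0/q_0 = 15/1
  p_1/q_1 = 31/2
  p_2/q_2 = 77/5
  p_3/q_3 = 108/7
  p_4/q_4 = 1589/103
  p_5/q_5 = 1697/110
  p_6/q_6 = 4983/323
  p_7/q_7 = 11663/756
  p_8/q_8 = 354873/23003
q_7 = 756 ≤ 1132 < 23003 = q_8, so the answer is 11663/756.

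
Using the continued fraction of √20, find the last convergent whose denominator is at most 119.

√20 = [4; 2, 8, …] (period length 2).
Convergents:
  p_0/q_0 = 4/1
  p_1/q_1 = 9/2
  p_2/q_2 = 76/17
  p_3/q_3 = 161/36
  p_4/q_4 = 1364/305
q_3 = 36 ≤ 119 < 305 = q_4, so the answer is 161/36.

161/36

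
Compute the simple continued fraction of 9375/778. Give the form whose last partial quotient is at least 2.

[12; 19, 1, 18, 2]

9375 = 12·778 + 39
778 = 19·39 + 37
39 = 1·37 + 2
37 = 18·2 + 1
2 = 2·1 + 0  (stop)
So 9375/778 = [12; 19, 1, 18, 2].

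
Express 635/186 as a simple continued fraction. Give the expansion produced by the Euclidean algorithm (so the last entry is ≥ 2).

[3; 2, 2, 2, 2, 6]

635 = 3·186 + 77
186 = 2·77 + 32
77 = 2·32 + 13
32 = 2·13 + 6
13 = 2·6 + 1
6 = 6·1 + 0  (stop)
So 635/186 = [3; 2, 2, 2, 2, 6].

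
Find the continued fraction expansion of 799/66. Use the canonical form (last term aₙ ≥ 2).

[12; 9, 2, 3]

799 = 12*66 + 7
66 = 9*7 + 3
7 = 2*3 + 1
3 = 3*1 + 0  (stop)
So 799/66 = [12; 9, 2, 3].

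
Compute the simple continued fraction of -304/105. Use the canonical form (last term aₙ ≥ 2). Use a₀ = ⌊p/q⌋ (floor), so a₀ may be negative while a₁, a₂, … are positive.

-304 = -3·105 + 11
105 = 9·11 + 6
11 = 1·6 + 5
6 = 1·5 + 1
5 = 5·1 + 0  (stop)
So -304/105 = [-3; 9, 1, 1, 5].

[-3; 9, 1, 1, 5]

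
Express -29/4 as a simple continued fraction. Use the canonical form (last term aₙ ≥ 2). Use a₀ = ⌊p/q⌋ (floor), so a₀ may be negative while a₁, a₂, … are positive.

[-8; 1, 3]

-29 = -8×4 + 3
4 = 1×3 + 1
3 = 3×1 + 0  (stop)
So -29/4 = [-8; 1, 3].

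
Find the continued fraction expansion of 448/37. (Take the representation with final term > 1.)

448 = 12×37 + 4
37 = 9×4 + 1
4 = 4×1 + 0  (stop)
So 448/37 = [12; 9, 4].

[12; 9, 4]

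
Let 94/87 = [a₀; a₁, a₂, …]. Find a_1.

94 = 1·87 + 7   →  a_0 = 1
87 = 12·7 + 3   →  a_1 = 12

12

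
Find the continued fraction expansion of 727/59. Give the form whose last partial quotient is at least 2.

[12; 3, 9, 2]

727 = 12×59 + 19
59 = 3×19 + 2
19 = 9×2 + 1
2 = 2×1 + 0  (stop)
So 727/59 = [12; 3, 9, 2].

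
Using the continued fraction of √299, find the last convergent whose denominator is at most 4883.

√299 = [17; 3, 2, 3, 34, …] (period length 4).
Convergents:
  p_0/q_0 = 17/1
  p_1/q_1 = 52/3
  p_2/q_2 = 121/7
  p_3/q_3 = 415/24
  p_4/q_4 = 14231/823
  p_5/q_5 = 43108/2493
  p_6/q_6 = 100447/5809
q_5 = 2493 ≤ 4883 < 5809 = q_6, so the answer is 43108/2493.

43108/2493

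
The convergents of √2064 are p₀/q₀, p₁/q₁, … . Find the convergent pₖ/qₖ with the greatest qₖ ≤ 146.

√2064 = [45; 2, 3, 7, 3, 2, 90, …] (period length 6).
Convergents:
  p_0/q_0 = 45/1
  p_1/q_1 = 91/2
  p_2/q_2 = 318/7
  p_3/q_3 = 2317/51
  p_4/q_4 = 7269/160
q_3 = 51 ≤ 146 < 160 = q_4, so the answer is 2317/51.

2317/51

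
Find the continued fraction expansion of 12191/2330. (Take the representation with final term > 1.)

[5; 4, 3, 3, 1, 6, 6]

12191 = 5×2330 + 541
2330 = 4×541 + 166
541 = 3×166 + 43
166 = 3×43 + 37
43 = 1×37 + 6
37 = 6×6 + 1
6 = 6×1 + 0  (stop)
So 12191/2330 = [5; 4, 3, 3, 1, 6, 6].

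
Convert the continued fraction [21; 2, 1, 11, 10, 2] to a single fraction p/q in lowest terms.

15815/741

Using pₖ = aₖpₖ₋₁ + pₖ₋₂ and qₖ = aₖqₖ₋₁ + qₖ₋₂:
  k=0: a=21, p=21, q=1
  k=1: a=2, p=43, q=2
  k=2: a=1, p=64, q=3
  k=3: a=11, p=747, q=35
  k=4: a=10, p=7534, q=353
  k=5: a=2, p=15815, q=741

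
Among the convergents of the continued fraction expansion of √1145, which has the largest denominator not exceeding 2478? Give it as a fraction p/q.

√1145 = [33; 1, 5, 5, 1, 66, …] (period length 5).
Convergents:
  p_0/q_0 = 33/1
  p_1/q_1 = 34/1
  p_2/q_2 = 203/6
  p_3/q_3 = 1049/31
  p_4/q_4 = 1252/37
  p_5/q_5 = 83681/2473
  p_6/q_6 = 84933/2510
q_5 = 2473 ≤ 2478 < 2510 = q_6, so the answer is 83681/2473.

83681/2473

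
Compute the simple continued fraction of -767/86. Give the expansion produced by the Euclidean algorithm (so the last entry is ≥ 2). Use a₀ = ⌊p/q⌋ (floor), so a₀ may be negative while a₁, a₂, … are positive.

[-9; 12, 3, 2]

-767 = -9×86 + 7
86 = 12×7 + 2
7 = 3×2 + 1
2 = 2×1 + 0  (stop)
So -767/86 = [-9; 12, 3, 2].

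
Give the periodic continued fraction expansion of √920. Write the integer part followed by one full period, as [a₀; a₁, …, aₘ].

a₀ = ⌊√920⌋ = 30.
With m₀=0, d₀=1 and mₖ₊₁ = dₖaₖ − mₖ, dₖ₊₁ = (n − mₖ₊₁²)/dₖ, aₖ₊₁ = ⌊(a₀+mₖ₊₁)/dₖ₊₁⌋:
  k=1: m=30, d=20, a=3
  k=2: m=30, d=1, a=60
d=1 and a=2a₀=60 at k=2, so the next step gives (m, d) = (30, 20) again — its k=1 value — and the period has length 2.

[30; 3, 60]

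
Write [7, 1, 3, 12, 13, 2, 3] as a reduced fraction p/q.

35937/4634

Fold from the inside: start with 3/1.
  2 + 1/3 = 7/3
  13 + 3/7 = 94/7
  12 + 7/94 = 1135/94
  3 + 94/1135 = 3499/1135
  1 + 1135/3499 = 4634/3499
  7 + 3499/4634 = 35937/4634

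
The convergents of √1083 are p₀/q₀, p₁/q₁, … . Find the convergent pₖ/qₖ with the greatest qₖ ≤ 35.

362/11

√1083 = [32; 1, 9, 1, 64, …] (period length 4).
Convergents:
  p_0/q_0 = 32/1
  p_1/q_1 = 33/1
  p_2/q_2 = 329/10
  p_3/q_3 = 362/11
  p_4/q_4 = 23497/714
q_3 = 11 ≤ 35 < 714 = q_4, so the answer is 362/11.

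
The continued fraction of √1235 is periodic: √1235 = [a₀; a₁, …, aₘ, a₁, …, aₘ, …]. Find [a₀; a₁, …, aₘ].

a₀ = ⌊√1235⌋ = 35.
With m₀=0, d₀=1 and mₖ₊₁ = dₖaₖ − mₖ, dₖ₊₁ = (n − mₖ₊₁²)/dₖ, aₖ₊₁ = ⌊(a₀+mₖ₊₁)/dₖ₊₁⌋:
  k=1: m=35, d=10, a=7
  k=2: m=35, d=1, a=70
d=1 and a=2a₀=70 at k=2, so the next step gives (m, d) = (35, 10) again — its k=1 value — and the period has length 2.

[35; 7, 70]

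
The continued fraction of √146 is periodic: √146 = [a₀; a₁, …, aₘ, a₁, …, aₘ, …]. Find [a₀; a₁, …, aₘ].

[12; 12, 24]

a₀ = ⌊√146⌋ = 12.
With m₀=0, d₀=1 and mₖ₊₁ = dₖaₖ − mₖ, dₖ₊₁ = (n − mₖ₊₁²)/dₖ, aₖ₊₁ = ⌊(a₀+mₖ₊₁)/dₖ₊₁⌋:
  k=1: m=12, d=2, a=12
  k=2: m=12, d=1, a=24
d=1 and a=2a₀=24 at k=2, so the next step gives (m, d) = (12, 2) again — its k=1 value — and the period has length 2.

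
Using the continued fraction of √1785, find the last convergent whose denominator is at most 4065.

57121/1352

√1785 = [42; 4, 84, …] (period length 2).
Convergents:
  p_0/q_0 = 42/1
  p_1/q_1 = 169/4
  p_2/q_2 = 14238/337
  p_3/q_3 = 57121/1352
  p_4/q_4 = 4812402/113905
q_3 = 1352 ≤ 4065 < 113905 = q_4, so the answer is 57121/1352.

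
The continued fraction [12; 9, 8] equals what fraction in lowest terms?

Fold from the inside: start with 8/1.
  9 + 1/8 = 73/8
  12 + 8/73 = 884/73

884/73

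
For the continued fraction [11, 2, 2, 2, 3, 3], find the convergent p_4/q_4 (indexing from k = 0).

Using pₖ = aₖpₖ₋₁ + pₖ₋₂, qₖ = aₖqₖ₋₁ + qₖ₋₂ (with p₋₁=1, p₋₂=0, q₋₁=0, q₋₂=1):
  k=0: a=11, p=11, q=1
  k=1: a=2, p=23, q=2
  k=2: a=2, p=57, q=5
  k=3: a=2, p=137, q=12
  k=4: a=3, p=468, q=41

468/41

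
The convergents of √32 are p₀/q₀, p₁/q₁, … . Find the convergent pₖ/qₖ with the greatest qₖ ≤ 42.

√32 = [5; 1, 1, 1, 10, …] (period length 4).
Convergents:
  p_0/q_0 = 5/1
  p_1/q_1 = 6/1
  p_2/q_2 = 11/2
  p_3/q_3 = 17/3
  p_4/q_4 = 181/32
  p_5/q_5 = 198/35
  p_6/q_6 = 379/67
q_5 = 35 ≤ 42 < 67 = q_6, so the answer is 198/35.

198/35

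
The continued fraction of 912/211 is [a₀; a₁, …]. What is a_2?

912 = 4·211 + 68   →  a_0 = 4
211 = 3·68 + 7   →  a_1 = 3
68 = 9·7 + 5   →  a_2 = 9

9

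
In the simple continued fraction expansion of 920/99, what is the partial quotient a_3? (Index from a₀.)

2

920 = 9·99 + 29   →  a_0 = 9
99 = 3·29 + 12   →  a_1 = 3
29 = 2·12 + 5   →  a_2 = 2
12 = 2·5 + 2   →  a_3 = 2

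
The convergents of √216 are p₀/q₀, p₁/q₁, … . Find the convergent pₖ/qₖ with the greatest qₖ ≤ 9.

√216 = [14; 1, 2, 3, 2, 1, 28, …] (period length 6).
Convergents:
  p_0/q_0 = 14/1
  p_1/q_1 = 15/1
  p_2/q_2 = 44/3
  p_3/q_3 = 147/10
q_2 = 3 ≤ 9 < 10 = q_3, so the answer is 44/3.

44/3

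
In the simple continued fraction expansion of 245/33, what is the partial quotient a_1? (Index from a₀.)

2

245 = 7·33 + 14   →  a_0 = 7
33 = 2·14 + 5   →  a_1 = 2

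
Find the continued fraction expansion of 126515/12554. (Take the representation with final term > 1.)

126515 = 10·12554 + 975
12554 = 12·975 + 854
975 = 1·854 + 121
854 = 7·121 + 7
121 = 17·7 + 2
7 = 3·2 + 1
2 = 2·1 + 0  (stop)
So 126515/12554 = [10; 12, 1, 7, 17, 3, 2].

[10; 12, 1, 7, 17, 3, 2]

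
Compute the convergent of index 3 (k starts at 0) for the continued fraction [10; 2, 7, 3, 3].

492/47

Using pₖ = aₖpₖ₋₁ + pₖ₋₂, qₖ = aₖqₖ₋₁ + qₖ₋₂ (with p₋₁=1, p₋₂=0, q₋₁=0, q₋₂=1):
  k=0: a=10, p=10, q=1
  k=1: a=2, p=21, q=2
  k=2: a=7, p=157, q=15
  k=3: a=3, p=492, q=47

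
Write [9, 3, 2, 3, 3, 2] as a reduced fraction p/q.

1691/182

Fold from the inside: start with 2/1.
  3 + 1/2 = 7/2
  3 + 2/7 = 23/7
  2 + 7/23 = 53/23
  3 + 23/53 = 182/53
  9 + 53/182 = 1691/182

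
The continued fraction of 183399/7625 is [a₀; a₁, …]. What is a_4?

183399 = 24·7625 + 399   →  a_0 = 24
7625 = 19·399 + 44   →  a_1 = 19
399 = 9·44 + 3   →  a_2 = 9
44 = 14·3 + 2   →  a_3 = 14
3 = 1·2 + 1   →  a_4 = 1

1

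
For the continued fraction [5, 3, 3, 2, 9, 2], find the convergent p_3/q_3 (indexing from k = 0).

Using pₖ = aₖpₖ₋₁ + pₖ₋₂, qₖ = aₖqₖ₋₁ + qₖ₋₂ (with p₋₁=1, p₋₂=0, q₋₁=0, q₋₂=1):
  k=0: a=5, p=5, q=1
  k=1: a=3, p=16, q=3
  k=2: a=3, p=53, q=10
  k=3: a=2, p=122, q=23

122/23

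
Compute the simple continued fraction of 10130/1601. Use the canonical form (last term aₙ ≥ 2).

10130 = 6·1601 + 524
1601 = 3·524 + 29
524 = 18·29 + 2
29 = 14·2 + 1
2 = 2·1 + 0  (stop)
So 10130/1601 = [6; 3, 18, 14, 2].

[6; 3, 18, 14, 2]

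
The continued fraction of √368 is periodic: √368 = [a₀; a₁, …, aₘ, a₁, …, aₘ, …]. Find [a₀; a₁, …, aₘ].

a₀ = ⌊√368⌋ = 19.
With m₀=0, d₀=1 and mₖ₊₁ = dₖaₖ − mₖ, dₖ₊₁ = (n − mₖ₊₁²)/dₖ, aₖ₊₁ = ⌊(a₀+mₖ₊₁)/dₖ₊₁⌋:
  k=1: m=19, d=7, a=5
  k=2: m=16, d=16, a=2
  k=3: m=16, d=7, a=5
  k=4: m=19, d=1, a=38
d=1 and a=2a₀=38 at k=4, so the next step gives (m, d) = (19, 7) again — its k=1 value — and the period has length 4.

[19; 5, 2, 5, 38]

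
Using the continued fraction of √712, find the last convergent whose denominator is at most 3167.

84346/3161

√712 = [26; 1, 2, 6, 2, 1, 52, …] (period length 6).
Convergents:
  p_0/q_0 = 26/1
  p_1/q_1 = 27/1
  p_2/q_2 = 80/3
  p_3/q_3 = 507/19
  p_4/q_4 = 1094/41
  p_5/q_5 = 1601/60
  p_6/q_6 = 84346/3161
  p_7/q_7 = 85947/3221
q_6 = 3161 ≤ 3167 < 3221 = q_7, so the answer is 84346/3161.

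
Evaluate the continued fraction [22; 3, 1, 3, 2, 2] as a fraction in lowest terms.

Fold from the inside: start with 2/1.
  2 + 1/2 = 5/2
  3 + 2/5 = 17/5
  1 + 5/17 = 22/17
  3 + 17/22 = 83/22
  22 + 22/83 = 1848/83

1848/83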